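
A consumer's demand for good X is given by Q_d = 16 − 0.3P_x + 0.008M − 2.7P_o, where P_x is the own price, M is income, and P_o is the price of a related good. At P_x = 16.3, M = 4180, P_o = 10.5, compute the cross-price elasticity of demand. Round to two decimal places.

-1.75

First evaluate Q_d: 16 − 0.3(16.3) + 0.008(4180) − 2.7(10.5) = 16 − 4.89 + 33.44 − 28.35 = 16.2.
∂Q_d/∂P_o = −2.7, so E_xy = -2.7·(10.5/16.2) ≈ -1.75.
E_xy < 0: the goods are complements.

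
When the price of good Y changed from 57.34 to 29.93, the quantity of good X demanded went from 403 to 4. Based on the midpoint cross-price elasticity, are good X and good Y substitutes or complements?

substitutes

%ΔQ_x = (4 − 403)/[(403+4)/2] = -399/203.5 ≈ -1.9607.
%ΔP_y = (29.93 − 57.34)/[(57.34+29.93)/2] ≈ -0.6282.
E_xy = -1.9607/-0.6282 ≈ 3.121.
E_xy > 0, so the goods are substitutes.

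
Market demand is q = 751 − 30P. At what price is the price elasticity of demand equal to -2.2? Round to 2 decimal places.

17.21

Set −bP/(a − bP) = −2.2 ⇒ bP = 2.2(a − bP) ⇒ bP(1+2.2) = 2.2·a.
P = 2.2·751/(30·3.2) ≈ 17.21.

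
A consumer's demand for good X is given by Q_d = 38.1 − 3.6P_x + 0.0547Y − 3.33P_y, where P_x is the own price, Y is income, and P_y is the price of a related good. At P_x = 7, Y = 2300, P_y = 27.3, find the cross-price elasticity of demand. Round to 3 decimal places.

Q_d = 38.1 − 3.6(7) + 0.0547(2300) − 3.33(27.3) = 38.1 − 25.2 + 125.81 − 90.909 = 47.801.
∂Q_d/∂P_y = −3.33, so E_xy = -3.33·(27.3/47.801) ≈ -1.902.
E_xy < 0: the goods are complements.

-1.902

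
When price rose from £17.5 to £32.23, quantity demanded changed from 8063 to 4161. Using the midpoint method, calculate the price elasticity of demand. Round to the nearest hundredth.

-1.08

%ΔQ = (4161 − 8063)/[(8063 + 4161)/2] = -3902/6112 ≈ -0.6384.
%Δp = (32.23 − 17.5)/[(17.5 + 32.23)/2] = 14.73/24.865 ≈ 0.5924.
Arc elasticity E = %ΔQ/%Δp ≈ -0.6384/0.5924 ≈ -1.08.
|E| > 1: demand is elastic over this range.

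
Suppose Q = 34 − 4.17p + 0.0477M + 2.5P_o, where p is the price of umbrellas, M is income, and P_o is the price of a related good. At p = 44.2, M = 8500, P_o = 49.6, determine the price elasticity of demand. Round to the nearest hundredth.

Evaluating quantity at (p, M, P_o) gives Q = 34 − 4.17(44.2) + 0.0477(8500) + 2.5(49.6) = 34 − 184.314 + 405.45 + 124 = 379.136.
∂Q/∂p = −4.17, so E_p = (−4.17)·(44.2/379.136) ≈ -0.49.
|E_p| < 1: demand is inelastic.

-0.49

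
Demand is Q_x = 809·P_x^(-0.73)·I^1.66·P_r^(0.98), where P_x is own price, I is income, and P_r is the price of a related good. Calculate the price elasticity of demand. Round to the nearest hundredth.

For a Cobb–Douglas (constant-elasticity) form Q_x = A·P_x^α·…, the elasticity with respect to P_x equals the exponent α at every point.
Here the exponent on P_x is -0.73, so the price elasticity of demand is -0.73.

-0.73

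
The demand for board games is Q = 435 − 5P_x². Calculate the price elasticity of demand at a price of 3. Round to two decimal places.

-0.23

At P_x = 3, Q = 390.
dQ/dP_x = −2·5·P_x = −30.
Point elasticity E = (dQ/dP_x)·(P_x/Q) = -30 × 3/390 ≈ -0.23.
|E| < 1, so demand is inelastic at this price.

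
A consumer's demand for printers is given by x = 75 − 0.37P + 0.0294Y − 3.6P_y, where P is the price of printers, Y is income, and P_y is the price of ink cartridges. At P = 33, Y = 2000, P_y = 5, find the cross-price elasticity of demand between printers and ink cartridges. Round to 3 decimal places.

At the given point, x = 75 − 0.37(33) + 0.0294(2000) − 3.6(5) = 75 − 12.21 + 58.8 − 18 = 103.59.
∂x/∂P_y = −3.6, so E_xy = -3.6·(5/103.59) ≈ -0.174.
E_xy < 0: the goods are complements.

-0.174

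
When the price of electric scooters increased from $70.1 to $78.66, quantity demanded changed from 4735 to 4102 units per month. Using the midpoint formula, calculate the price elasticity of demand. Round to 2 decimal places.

-1.24

%Δq = (4102 − 4735)/[(4735 + 4102)/2] = -633/4418.5 ≈ -0.1433.
%ΔP = (78.66 − 70.1)/[(70.1 + 78.66)/2] = 8.56/74.38 ≈ 0.1151.
Arc elasticity E = %Δq/%ΔP ≈ -0.1433/0.1151 ≈ -1.24.
|E| > 1: demand is elastic over this range.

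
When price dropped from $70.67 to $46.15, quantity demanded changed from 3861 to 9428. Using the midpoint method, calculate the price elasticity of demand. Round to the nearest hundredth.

-2.00

%ΔQ = (9428 − 3861)/[(3861 + 9428)/2] = 5567/6644.5 ≈ 0.8378.
%ΔP = (46.15 − 70.67)/[(70.67 + 46.15)/2] = -24.52/58.41 ≈ -0.4198.
Arc elasticity E = %ΔQ/%ΔP ≈ 0.8378/-0.4198 ≈ -2.00.
|E| > 1: demand is elastic over this range.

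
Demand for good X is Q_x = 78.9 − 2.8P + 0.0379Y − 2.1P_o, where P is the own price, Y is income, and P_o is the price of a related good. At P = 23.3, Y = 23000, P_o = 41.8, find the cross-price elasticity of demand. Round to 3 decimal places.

-0.110

Q_x = 78.9 − 2.8(23.3) + 0.0379(23000) − 2.1(41.8) = 78.9 − 65.24 + 871.7 − 87.78 = 797.58.
∂Q_x/∂P_o = −2.1, so E_xy = -2.1·(41.8/797.58) ≈ -0.110.
E_xy < 0: the goods are complements.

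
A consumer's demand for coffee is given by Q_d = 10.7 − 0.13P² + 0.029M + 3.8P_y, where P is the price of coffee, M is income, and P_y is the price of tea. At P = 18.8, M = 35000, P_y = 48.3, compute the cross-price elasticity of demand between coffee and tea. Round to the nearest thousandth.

0.158

Substituting, Q_d = 10.7 − 0.13(18.8)² + 0.029(35000) + 3.8(48.3) = 10.7 − 45.9472 + 1015 + 183.54 = 1163.2928.
∂Q_d/∂P_y = +3.8, so E_xy = 3.8·(48.3/1163.2928) ≈ 0.158.
E_xy > 0: the goods are substitutes.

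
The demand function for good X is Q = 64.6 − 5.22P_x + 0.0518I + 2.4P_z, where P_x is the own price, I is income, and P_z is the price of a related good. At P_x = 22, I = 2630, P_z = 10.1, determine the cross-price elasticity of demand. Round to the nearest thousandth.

Q = 64.6 − 5.22(22) + 0.0518(2630) + 2.4(10.1) = 64.6 − 114.84 + 136.234 + 24.24 = 110.234.
∂Q/∂P_z = +2.4, so E_xy = 2.4·(10.1/110.234) ≈ 0.220.
E_xy > 0: the goods are substitutes.

0.220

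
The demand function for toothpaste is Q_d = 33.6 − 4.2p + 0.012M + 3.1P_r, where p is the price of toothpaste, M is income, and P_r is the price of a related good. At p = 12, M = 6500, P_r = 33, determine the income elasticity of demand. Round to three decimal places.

At the given point, Q_d = 33.6 − 4.2(12) + 0.012(6500) + 3.1(33) = 33.6 − 50.4 + 78 + 102.3 = 163.5.
∂Q_d/∂M = +0.012, so E_I = 0.012·(6500/163.5) ≈ 0.477.
E_I ∈ (0,1): normal good (necessity).

0.477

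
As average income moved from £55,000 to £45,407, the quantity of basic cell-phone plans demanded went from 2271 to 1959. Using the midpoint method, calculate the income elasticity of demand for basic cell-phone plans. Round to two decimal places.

%ΔQ = (1959 − 2271)/[(2271+1959)/2] = -312/2115 ≈ -0.1475.
%ΔM = (45,407 − 55,000)/[(55,000+45,407)/2] = -9593/50203.5 ≈ -0.1911.
E_I = %ΔQ/%ΔM ≈ 0.77.
E_I ∈ (0,1): normal good (necessity).

0.77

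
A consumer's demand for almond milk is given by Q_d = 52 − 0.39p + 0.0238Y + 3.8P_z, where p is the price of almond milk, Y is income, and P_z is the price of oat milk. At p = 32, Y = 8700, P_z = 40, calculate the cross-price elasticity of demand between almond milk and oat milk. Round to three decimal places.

First evaluate Q_d: 52 − 0.39(32) + 0.0238(8700) + 3.8(40) = 52 − 12.48 + 207.06 + 152 = 398.58.
∂Q_d/∂P_z = +3.8, so E_xy = 3.8·(40/398.58) ≈ 0.381.
E_xy > 0: the goods are substitutes.

0.381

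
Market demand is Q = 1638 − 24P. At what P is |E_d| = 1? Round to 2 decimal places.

34.13

For linear demand Q = a − bP, E = −bP/(a − bP). |E| = 1 ⇒ bP = a − bP ⇒ P = a/(2b).
P = 1638/(2·24) ≈ 34.13.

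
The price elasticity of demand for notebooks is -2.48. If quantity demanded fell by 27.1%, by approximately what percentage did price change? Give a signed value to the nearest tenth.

%ΔQ ≈ E × %ΔP ⇒ %ΔP = %ΔQ / E = (-27.1%)/(-2.48) ≈ 10.9%.

10.9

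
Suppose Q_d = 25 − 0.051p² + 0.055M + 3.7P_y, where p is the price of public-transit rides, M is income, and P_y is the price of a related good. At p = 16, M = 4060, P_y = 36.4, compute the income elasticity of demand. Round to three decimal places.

First evaluate Q_d: 25 − 0.051(16)² + 0.055(4060) + 3.7(36.4) = 25 − 13.056 + 223.3 + 134.68 = 369.924.
∂Q_d/∂M = +0.055, so E_I = 0.055·(4060/369.924) ≈ 0.604.
E_I ∈ (0,1): normal good (necessity).

0.604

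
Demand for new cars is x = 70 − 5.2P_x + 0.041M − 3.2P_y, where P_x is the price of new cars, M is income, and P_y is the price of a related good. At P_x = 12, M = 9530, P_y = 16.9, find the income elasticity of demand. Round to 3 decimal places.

1.135

Substituting, x = 70 − 5.2(12) + 0.041(9530) − 3.2(16.9) = 70 − 62.4 + 390.73 − 54.08 = 344.25.
∂x/∂M = +0.041, so E_I = 0.041·(9530/344.25) ≈ 1.135.
E_I > 1: normal good (luxury).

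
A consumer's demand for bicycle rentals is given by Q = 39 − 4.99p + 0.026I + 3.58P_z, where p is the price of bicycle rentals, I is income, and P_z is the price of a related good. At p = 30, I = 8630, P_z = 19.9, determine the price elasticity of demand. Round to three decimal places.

-0.810

Evaluating quantity at (p, I, P_z) gives Q = 39 − 4.99(30) + 0.026(8630) + 3.58(19.9) = 39 − 149.7 + 224.38 + 71.242 = 184.922.
∂Q/∂p = −4.99, so E_p = (−4.99)·(30/184.922) ≈ -0.810.
|E_p| < 1: demand is inelastic.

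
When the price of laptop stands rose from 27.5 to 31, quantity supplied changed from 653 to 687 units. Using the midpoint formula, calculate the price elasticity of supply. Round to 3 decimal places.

%Δq = (687 − 653)/[(653 + 687)/2] = 34/670 ≈ 0.0507.
%ΔP = (31 − 27.5)/[(27.5 + 31)/2] = 3.5/29.25 ≈ 0.1197.
Arc elasticity E = %Δq/%ΔP ≈ 0.0507/0.1197 ≈ 0.424.
|E| < 1: supply is inelastic over this range.

0.424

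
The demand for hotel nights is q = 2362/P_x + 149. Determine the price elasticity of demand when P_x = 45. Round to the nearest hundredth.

At P_x = 45, q = 201.4889.
dq/dP_x = −2362/P_x² = −1.1664.
Point elasticity E = (dq/dP_x)·(P_x/q) = -1.1664 × 45/201.4889 ≈ -0.26.
|E| < 1, so demand is inelastic at this price.

-0.26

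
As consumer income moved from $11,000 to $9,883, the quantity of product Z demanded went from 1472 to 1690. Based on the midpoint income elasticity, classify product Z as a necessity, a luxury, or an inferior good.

inferior

%ΔQ = (1690 − 1472)/[(1472+1690)/2] = 218/1581 ≈ 0.1379.
%ΔM = (9,883 − 11,000)/[(11,000+9,883)/2] = -1117/10441.5 ≈ -0.1070.
E_I = %ΔQ/%ΔM ≈ -1.289.
E_I < 0: inferior good.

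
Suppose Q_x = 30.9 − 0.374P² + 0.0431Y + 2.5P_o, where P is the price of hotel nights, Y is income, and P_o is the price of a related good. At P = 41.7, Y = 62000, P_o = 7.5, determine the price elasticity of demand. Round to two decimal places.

First evaluate Q_x: 30.9 − 0.374(41.7)² + 0.0431(62000) + 2.5(7.5) = 30.9 − 650.3449 + 2672.2 + 18.75 = 2071.5051.
∂Q_x/∂P = −2·0.374·P = -31.1916, so E_p = -31.1916·(41.7/2071.5051) ≈ -0.63.
|E_p| < 1: demand is inelastic.

-0.63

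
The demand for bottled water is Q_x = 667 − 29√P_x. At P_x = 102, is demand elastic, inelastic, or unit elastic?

inelastic

At P_x = 102, Q_x = 374.1144.
dQ_x/dP_x = −29/(2√P_x) = −29/(2·10.0995).
Point elasticity E = (dQ_x/dP_x)·(P_x/Q_x) = -1.4357 × 102/374.1144 ≈ -0.391.
|E| ≈ 0.391 < 1, so demand is inelastic.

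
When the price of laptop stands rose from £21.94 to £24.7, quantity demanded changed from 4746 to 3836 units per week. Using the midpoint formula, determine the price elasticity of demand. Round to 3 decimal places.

%Δq = (3836 − 4746)/[(4746 + 3836)/2] = -910/4291 ≈ -0.2121.
%Δp = (24.7 − 21.94)/[(21.94 + 24.7)/2] = 2.76/23.32 ≈ 0.1184.
Arc elasticity E = %Δq/%Δp ≈ -0.2121/0.1184 ≈ -1.792.
|E| > 1: demand is elastic over this range.

-1.792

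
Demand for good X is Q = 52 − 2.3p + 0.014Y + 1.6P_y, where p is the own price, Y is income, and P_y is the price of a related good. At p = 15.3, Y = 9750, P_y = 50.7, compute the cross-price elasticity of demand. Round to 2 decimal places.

Substituting, Q = 52 − 2.3(15.3) + 0.014(9750) + 1.6(50.7) = 52 − 35.19 + 136.5 + 81.12 = 234.43.
∂Q/∂P_y = +1.6, so E_xy = 1.6·(50.7/234.43) ≈ 0.35.
E_xy > 0: the goods are substitutes.

0.35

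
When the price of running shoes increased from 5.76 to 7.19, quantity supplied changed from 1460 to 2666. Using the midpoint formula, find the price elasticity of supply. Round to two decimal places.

2.65

%ΔQ = (2666 − 1460)/[(1460 + 2666)/2] = 1206/2063 ≈ 0.5846.
%Δp = (7.19 − 5.76)/[(5.76 + 7.19)/2] = 1.43/6.475 ≈ 0.2208.
Arc elasticity E = %ΔQ/%Δp ≈ 0.5846/0.2208 ≈ 2.65.
|E| > 1: supply is elastic over this range.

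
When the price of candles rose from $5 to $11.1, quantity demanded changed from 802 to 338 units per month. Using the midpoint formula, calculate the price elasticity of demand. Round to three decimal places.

-1.074

%ΔQ = (338 − 802)/[(802 + 338)/2] = -464/570 ≈ -0.8140.
%ΔP = (11.1 − 5)/[(5 + 11.1)/2] = 6.1/8.05 ≈ 0.7578.
Arc elasticity E = %ΔQ/%ΔP ≈ -0.8140/0.7578 ≈ -1.074.
|E| > 1: demand is elastic over this range.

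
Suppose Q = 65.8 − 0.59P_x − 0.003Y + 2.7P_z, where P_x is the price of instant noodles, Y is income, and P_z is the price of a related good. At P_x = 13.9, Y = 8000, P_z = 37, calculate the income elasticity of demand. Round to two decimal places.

Evaluating quantity at (P_x, Y, P_z) gives Q = 65.8 − 0.59(13.9) − 0.003(8000) + 2.7(37) = 65.8 − 8.201 − 24 + 99.9 = 133.499.
∂Q/∂Y = −0.003, so E_I = -0.003·(8000/133.499) ≈ -0.18.
E_I < 0: inferior good.

-0.18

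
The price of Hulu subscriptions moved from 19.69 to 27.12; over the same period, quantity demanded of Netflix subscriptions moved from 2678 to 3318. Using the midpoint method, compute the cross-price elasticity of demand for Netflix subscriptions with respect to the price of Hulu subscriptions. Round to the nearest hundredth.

0.67

%ΔQ_x = (3318 − 2678)/[(2678+3318)/2] = 640/2998 ≈ 0.2135.
%ΔP_y = (27.12 − 19.69)/[(19.69+27.12)/2] ≈ 0.3175.
E_xy = 0.2135/0.3175 ≈ 0.67.
E_xy > 0, so Netflix subscriptions and Hulu subscriptions are substitutes.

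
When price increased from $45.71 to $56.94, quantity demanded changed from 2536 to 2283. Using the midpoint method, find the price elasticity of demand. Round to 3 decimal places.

%ΔQ = (2283 − 2536)/[(2536 + 2283)/2] = -253/2409.5 ≈ -0.1050.
%ΔP = (56.94 − 45.71)/[(45.71 + 56.94)/2] = 11.23/51.325 ≈ 0.2188.
Arc elasticity E = %ΔQ/%ΔP ≈ -0.1050/0.2188 ≈ -0.480.
|E| < 1: demand is inelastic over this range.

-0.480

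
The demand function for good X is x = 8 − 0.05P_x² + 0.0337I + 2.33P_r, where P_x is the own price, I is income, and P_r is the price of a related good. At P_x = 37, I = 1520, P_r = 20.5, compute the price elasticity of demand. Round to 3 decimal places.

Substituting, x = 8 − 0.05(37)² + 0.0337(1520) + 2.33(20.5) = 8 − 68.45 + 51.224 + 47.765 = 38.539.
∂x/∂P_x = −2·0.05·P_x = -3.7, so E_p = -3.7·(37/38.539) ≈ -3.552.
|E_p| > 1: demand is elastic.

-3.552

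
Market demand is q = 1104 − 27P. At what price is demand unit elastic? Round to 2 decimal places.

For linear demand q = a − bP, E = −bP/(a − bP). |E| = 1 ⇒ bP = a − bP ⇒ P = a/(2b).
P = 1104/(2·27) ≈ 20.44.

20.44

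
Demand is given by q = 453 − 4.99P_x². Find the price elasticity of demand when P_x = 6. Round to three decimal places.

-1.314

At P_x = 6, q = 273.36.
dq/dP_x = −2·4.99·P_x = −59.88.
Point elasticity E = (dq/dP_x)·(P_x/q) = -59.88 × 6/273.36 ≈ -1.314.
|E| > 1, so demand is elastic at this price.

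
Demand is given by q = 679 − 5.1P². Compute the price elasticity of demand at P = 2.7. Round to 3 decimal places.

-0.116

At P = 2.7, q = 641.821.
dq/dP = −2·5.1·P = −27.54.
Point elasticity E = (dq/dP)·(P/q) = -27.54 × 2.7/641.821 ≈ -0.116.
|E| < 1, so demand is inelastic at this price.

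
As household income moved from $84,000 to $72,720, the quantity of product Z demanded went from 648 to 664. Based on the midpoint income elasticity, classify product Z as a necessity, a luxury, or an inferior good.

%ΔQ = (664 − 648)/[(648+664)/2] = 16/656 ≈ 0.0244.
%ΔI = (72,720 − 84,000)/[(84,000+72,720)/2] = -11280/78360 ≈ -0.1440.
E_I = %ΔQ/%ΔI ≈ -0.169.
E_I < 0: inferior good.

inferior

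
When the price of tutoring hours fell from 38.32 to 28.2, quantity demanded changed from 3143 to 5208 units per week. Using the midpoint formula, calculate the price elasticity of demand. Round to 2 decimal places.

-1.63

%ΔQ = (5208 − 3143)/[(3143 + 5208)/2] = 2065/4175.5 ≈ 0.4946.
%ΔP = (28.2 − 38.32)/[(38.32 + 28.2)/2] = -10.12/33.26 ≈ -0.3043.
Arc elasticity E = %ΔQ/%ΔP ≈ 0.4946/-0.3043 ≈ -1.63.
|E| > 1: demand is elastic over this range.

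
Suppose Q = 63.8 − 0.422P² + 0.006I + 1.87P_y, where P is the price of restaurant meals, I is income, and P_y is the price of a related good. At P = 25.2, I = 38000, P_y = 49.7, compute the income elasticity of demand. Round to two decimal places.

1.95

At the given point, Q = 63.8 − 0.422(25.2)² + 0.006(38000) + 1.87(49.7) = 63.8 − 267.9869 + 228 + 92.939 = 116.7521.
∂Q/∂I = +0.006, so E_I = 0.006·(38000/116.7521) ≈ 1.95.
E_I > 1: normal good (luxury).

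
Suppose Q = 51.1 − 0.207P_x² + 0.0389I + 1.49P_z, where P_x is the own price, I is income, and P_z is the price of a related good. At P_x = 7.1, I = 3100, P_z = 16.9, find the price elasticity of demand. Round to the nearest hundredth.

-0.11

First evaluate Q: 51.1 − 0.207(7.1)² + 0.0389(3100) + 1.49(16.9) = 51.1 − 10.4349 + 120.59 + 25.181 = 186.4361.
∂Q/∂P_x = −2·0.207·P_x = -2.9394, so E_p = -2.9394·(7.1/186.4361) ≈ -0.11.
|E_p| < 1: demand is inelastic.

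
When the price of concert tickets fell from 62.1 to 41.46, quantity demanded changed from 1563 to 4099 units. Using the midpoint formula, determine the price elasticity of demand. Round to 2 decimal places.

-2.25

%Δq = (4099 − 1563)/[(1563 + 4099)/2] = 2536/2831 ≈ 0.8958.
%Δp = (41.46 − 62.1)/[(62.1 + 41.46)/2] = -20.64/51.78 ≈ -0.3986.
Arc elasticity E = %Δq/%Δp ≈ 0.8958/-0.3986 ≈ -2.25.
|E| > 1: demand is elastic over this range.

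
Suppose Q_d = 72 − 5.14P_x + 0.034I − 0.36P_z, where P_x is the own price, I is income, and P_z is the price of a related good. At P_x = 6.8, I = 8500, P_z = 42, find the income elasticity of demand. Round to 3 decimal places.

Substituting, Q_d = 72 − 5.14(6.8) + 0.034(8500) − 0.36(42) = 72 − 34.952 + 289 − 15.12 = 310.928.
∂Q_d/∂I = +0.034, so E_I = 0.034·(8500/310.928) ≈ 0.929.
E_I ∈ (0,1): normal good (necessity).

0.929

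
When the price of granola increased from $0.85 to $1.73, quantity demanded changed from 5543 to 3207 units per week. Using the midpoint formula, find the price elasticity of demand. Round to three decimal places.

%ΔQ = (3207 − 5543)/[(5543 + 3207)/2] = -2336/4375 ≈ -0.5339.
%ΔP = (1.73 − 0.85)/[(0.85 + 1.73)/2] = 0.88/1.29 ≈ 0.6822.
Arc elasticity E = %ΔQ/%ΔP ≈ -0.5339/0.6822 ≈ -0.783.
|E| < 1: demand is inelastic over this range.

-0.783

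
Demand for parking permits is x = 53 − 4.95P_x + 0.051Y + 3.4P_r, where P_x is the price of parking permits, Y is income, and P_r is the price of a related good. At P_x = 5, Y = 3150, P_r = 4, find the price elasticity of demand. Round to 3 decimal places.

-0.122

Substituting, x = 53 − 4.95(5) + 0.051(3150) + 3.4(4) = 53 − 24.75 + 160.65 + 13.6 = 202.5.
∂x/∂P_x = −4.95, so E_p = (−4.95)·(5/202.5) ≈ -0.122.
|E_p| < 1: demand is inelastic.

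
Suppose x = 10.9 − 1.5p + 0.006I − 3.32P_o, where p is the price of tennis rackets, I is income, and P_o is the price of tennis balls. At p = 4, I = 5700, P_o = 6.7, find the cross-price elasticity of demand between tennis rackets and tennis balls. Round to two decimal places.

Evaluating quantity at (p, I, P_o) gives x = 10.9 − 1.5(4) + 0.006(5700) − 3.32(6.7) = 10.9 − 6 + 34.2 − 22.244 = 16.856.
∂x/∂P_o = −3.32, so E_xy = -3.32·(6.7/16.856) ≈ -1.32.
E_xy < 0: the goods are complements.

-1.32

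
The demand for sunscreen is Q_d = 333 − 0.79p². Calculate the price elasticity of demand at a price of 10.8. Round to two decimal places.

At p = 10.8, Q_d = 240.8544.
dQ_d/dp = −2·0.79·p = −17.064.
Point elasticity E = (dQ_d/dp)·(p/Q_d) = -17.064 × 10.8/240.8544 ≈ -0.77.
|E| < 1, so demand is inelastic at this price.

-0.77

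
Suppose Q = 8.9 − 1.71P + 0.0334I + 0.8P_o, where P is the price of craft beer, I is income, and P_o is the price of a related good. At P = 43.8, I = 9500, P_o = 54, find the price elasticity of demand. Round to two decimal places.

Evaluating quantity at (P, I, P_o) gives Q = 8.9 − 1.71(43.8) + 0.0334(9500) + 0.8(54) = 8.9 − 74.898 + 317.3 + 43.2 = 294.502.
∂Q/∂P = −1.71, so E_p = (−1.71)·(43.8/294.502) ≈ -0.25.
|E_p| < 1: demand is inelastic.

-0.25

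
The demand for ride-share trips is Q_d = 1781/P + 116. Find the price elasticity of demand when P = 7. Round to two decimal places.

-0.69

At P = 7, Q_d = 370.4286.
dQ_d/dP = −1781/P² = −36.3469.
Point elasticity E = (dQ_d/dP)·(P/Q_d) = -36.3469 × 7/370.4286 ≈ -0.69.
|E| < 1, so demand is inelastic at this price.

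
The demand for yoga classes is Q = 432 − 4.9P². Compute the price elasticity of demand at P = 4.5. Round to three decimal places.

-0.596

At P = 4.5, Q = 332.775.
dQ/dP = −2·4.9·P = −44.1.
Point elasticity E = (dQ/dP)·(P/Q) = -44.1 × 4.5/332.775 ≈ -0.596.
|E| < 1, so demand is inelastic at this price.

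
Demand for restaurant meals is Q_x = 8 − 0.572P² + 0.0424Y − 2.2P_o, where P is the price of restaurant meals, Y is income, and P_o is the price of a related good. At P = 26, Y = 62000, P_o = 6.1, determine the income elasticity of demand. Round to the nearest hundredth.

Substituting, Q_x = 8 − 0.572(26)² + 0.0424(62000) − 2.2(6.1) = 8 − 386.672 + 2628.8 − 13.42 = 2236.708.
∂Q_x/∂Y = +0.0424, so E_I = 0.0424·(62000/2236.708) ≈ 1.18.
E_I > 1: normal good (luxury).

1.18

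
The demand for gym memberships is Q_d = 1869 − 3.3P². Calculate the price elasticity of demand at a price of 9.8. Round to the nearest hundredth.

-0.41

At P = 9.8, Q_d = 1552.068.
dQ_d/dP = −2·3.3·P = −64.68.
Point elasticity E = (dQ_d/dP)·(P/Q_d) = -64.68 × 9.8/1552.068 ≈ -0.41.
|E| < 1, so demand is inelastic at this price.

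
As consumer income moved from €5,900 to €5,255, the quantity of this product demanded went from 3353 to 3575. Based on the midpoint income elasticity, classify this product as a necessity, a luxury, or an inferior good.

%ΔQ = (3575 − 3353)/[(3353+3575)/2] = 222/3464 ≈ 0.0641.
%ΔI = (5,255 − 5,900)/[(5,900+5,255)/2] = -645/5577.5 ≈ -0.1156.
E_I = %ΔQ/%ΔI ≈ -0.554.
E_I < 0: inferior good.

inferior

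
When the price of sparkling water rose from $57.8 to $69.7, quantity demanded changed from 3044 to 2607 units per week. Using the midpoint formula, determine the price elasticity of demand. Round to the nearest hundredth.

-0.83

%Δq = (2607 − 3044)/[(3044 + 2607)/2] = -437/2825.5 ≈ -0.1547.
%Δp = (69.7 − 57.8)/[(57.8 + 69.7)/2] = 11.9/63.75 ≈ 0.1867.
Arc elasticity E = %Δq/%Δp ≈ -0.1547/0.1867 ≈ -0.83.
|E| < 1: demand is inelastic over this range.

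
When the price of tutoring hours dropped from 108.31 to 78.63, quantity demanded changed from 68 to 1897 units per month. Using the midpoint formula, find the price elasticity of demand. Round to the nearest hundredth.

%Δq = (1897 − 68)/[(68 + 1897)/2] = 1829/982.5 ≈ 1.8616.
%ΔP = (78.63 − 108.31)/[(108.31 + 78.63)/2] = -29.68/93.47 ≈ -0.3175.
Arc elasticity E = %Δq/%ΔP ≈ 1.8616/-0.3175 ≈ -5.86.
|E| > 1: demand is elastic over this range.

-5.86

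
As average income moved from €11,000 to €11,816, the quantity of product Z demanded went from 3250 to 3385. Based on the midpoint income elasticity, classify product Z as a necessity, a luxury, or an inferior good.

%ΔQ = (3385 − 3250)/[(3250+3385)/2] = 135/3317.5 ≈ 0.0407.
%ΔM = (11,816 − 11,000)/[(11,000+11,816)/2] = 816/11408 ≈ 0.0715.
E_I = %ΔQ/%ΔM ≈ 0.569.
E_I ∈ (0,1): normal good (necessity).

necessity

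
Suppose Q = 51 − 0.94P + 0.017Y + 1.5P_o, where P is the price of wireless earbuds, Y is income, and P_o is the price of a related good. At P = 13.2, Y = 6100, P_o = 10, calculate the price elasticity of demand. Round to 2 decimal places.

-0.08

First evaluate Q: 51 − 0.94(13.2) + 0.017(6100) + 1.5(10) = 51 − 12.408 + 103.7 + 15 = 157.292.
∂Q/∂P = −0.94, so E_p = (−0.94)·(13.2/157.292) ≈ -0.08.
|E_p| < 1: demand is inelastic.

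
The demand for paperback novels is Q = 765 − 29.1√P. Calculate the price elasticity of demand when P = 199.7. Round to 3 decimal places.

At P = 199.7, Q = 353.7726.
dQ/dP = −29.1/(2√P) = −29.1/(2·14.1315).
Point elasticity E = (dQ/dP)·(P/Q) = -1.0296 × 199.7/353.7726 ≈ -0.581.
|E| < 1, so demand is inelastic at this price.

-0.581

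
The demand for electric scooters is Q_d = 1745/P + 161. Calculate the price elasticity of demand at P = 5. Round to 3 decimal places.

At P = 5, Q_d = 510.
dQ_d/dP = −1745/P² = −69.8.
Point elasticity E = (dQ_d/dP)·(P/Q_d) = -69.8 × 5/510 ≈ -0.684.
|E| < 1, so demand is inelastic at this price.

-0.684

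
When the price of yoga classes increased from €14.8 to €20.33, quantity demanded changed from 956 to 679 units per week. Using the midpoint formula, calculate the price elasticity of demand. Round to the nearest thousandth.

%Δq = (679 − 956)/[(956 + 679)/2] = -277/817.5 ≈ -0.3388.
%ΔP = (20.33 − 14.8)/[(14.8 + 20.33)/2] = 5.53/17.565 ≈ 0.3148.
Arc elasticity E = %Δq/%ΔP ≈ -0.3388/0.3148 ≈ -1.076.
|E| > 1: demand is elastic over this range.

-1.076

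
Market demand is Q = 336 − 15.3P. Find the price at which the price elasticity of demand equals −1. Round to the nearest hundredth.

For linear demand Q = a − bP, E = −bP/(a − bP). |E| = 1 ⇒ bP = a − bP ⇒ P = a/(2b).
P = 336/(2·15.3) ≈ 10.98.

10.98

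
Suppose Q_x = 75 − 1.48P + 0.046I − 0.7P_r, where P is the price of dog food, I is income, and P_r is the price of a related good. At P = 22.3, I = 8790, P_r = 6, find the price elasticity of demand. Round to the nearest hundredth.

At the given point, Q_x = 75 − 1.48(22.3) + 0.046(8790) − 0.7(6) = 75 − 33.004 + 404.34 − 4.2 = 442.136.
∂Q_x/∂P = −1.48, so E_p = (−1.48)·(22.3/442.136) ≈ -0.07.
|E_p| < 1: demand is inelastic.

-0.07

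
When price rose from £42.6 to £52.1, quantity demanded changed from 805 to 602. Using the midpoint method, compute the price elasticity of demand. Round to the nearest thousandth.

-1.438

%ΔQ = (602 − 805)/[(805 + 602)/2] = -203/703.5 ≈ -0.2886.
%ΔP = (52.1 − 42.6)/[(42.6 + 52.1)/2] = 9.5/47.35 ≈ 0.2006.
Arc elasticity E = %ΔQ/%ΔP ≈ -0.2886/0.2006 ≈ -1.438.
|E| > 1: demand is elastic over this range.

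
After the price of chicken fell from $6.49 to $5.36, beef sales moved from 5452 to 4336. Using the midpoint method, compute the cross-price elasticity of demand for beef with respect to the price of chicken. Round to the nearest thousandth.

1.196

%ΔQ_x = (4336 − 5452)/[(5452+4336)/2] = -1116/4894 ≈ -0.2280.
%ΔP_y = (5.36 − 6.49)/[(6.49+5.36)/2] ≈ -0.1907.
E_xy = -0.2280/-0.1907 ≈ 1.196.
E_xy > 0, so beef and chicken are substitutes.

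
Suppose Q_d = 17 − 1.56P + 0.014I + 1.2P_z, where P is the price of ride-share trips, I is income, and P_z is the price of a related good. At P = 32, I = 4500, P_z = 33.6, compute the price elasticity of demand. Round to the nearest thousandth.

-0.709

Substituting, Q_d = 17 − 1.56(32) + 0.014(4500) + 1.2(33.6) = 17 − 49.92 + 63 + 40.32 = 70.4.
∂Q_d/∂P = −1.56, so E_p = (−1.56)·(32/70.4) ≈ -0.709.
|E_p| < 1: demand is inelastic.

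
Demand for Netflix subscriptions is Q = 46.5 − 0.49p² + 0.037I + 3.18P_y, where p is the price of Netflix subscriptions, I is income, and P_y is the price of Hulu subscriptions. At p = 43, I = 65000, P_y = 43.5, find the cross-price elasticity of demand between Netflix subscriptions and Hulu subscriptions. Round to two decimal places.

0.08

First evaluate Q: 46.5 − 0.49(43)² + 0.037(65000) + 3.18(43.5) = 46.5 − 906.01 + 2405 + 138.33 = 1683.82.
∂Q/∂P_y = +3.18, so E_xy = 3.18·(43.5/1683.82) ≈ 0.08.
E_xy > 0: the goods are substitutes.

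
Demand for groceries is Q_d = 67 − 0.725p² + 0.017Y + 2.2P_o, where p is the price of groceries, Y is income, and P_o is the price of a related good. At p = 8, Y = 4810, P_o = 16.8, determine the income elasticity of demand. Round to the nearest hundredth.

Evaluating quantity at (p, Y, P_o) gives Q_d = 67 − 0.725(8)² + 0.017(4810) + 2.2(16.8) = 67 − 46.4 + 81.77 + 36.96 = 139.33.
∂Q_d/∂Y = +0.017, so E_I = 0.017·(4810/139.33) ≈ 0.59.
E_I ∈ (0,1): normal good (necessity).

0.59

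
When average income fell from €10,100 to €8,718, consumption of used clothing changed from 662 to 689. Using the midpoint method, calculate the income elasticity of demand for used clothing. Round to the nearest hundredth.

-0.27

%ΔQ = (689 − 662)/[(662+689)/2] = 27/675.5 ≈ 0.0400.
%ΔM = (8,718 − 10,100)/[(10,100+8,718)/2] = -1382/9409 ≈ -0.1469.
E_I = %ΔQ/%ΔM ≈ -0.27.
E_I < 0: inferior good.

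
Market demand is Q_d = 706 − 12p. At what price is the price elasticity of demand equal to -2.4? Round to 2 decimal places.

Set −bp/(a − bp) = −2.4 ⇒ bp = 2.4(a − bp) ⇒ bp(1+2.4) = 2.4·a.
p = 2.4·706/(12·3.4) ≈ 41.53.

41.53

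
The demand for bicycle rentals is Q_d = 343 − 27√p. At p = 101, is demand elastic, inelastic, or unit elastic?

elastic

At p = 101, Q_d = 71.6534.
dQ_d/dp = −27/(2√p) = −27/(2·10.0499).
Point elasticity E = (dQ_d/dp)·(p/Q_d) = -1.3433 × 101/71.6534 ≈ -1.893.
|E| ≈ 1.893 > 1, so demand is elastic.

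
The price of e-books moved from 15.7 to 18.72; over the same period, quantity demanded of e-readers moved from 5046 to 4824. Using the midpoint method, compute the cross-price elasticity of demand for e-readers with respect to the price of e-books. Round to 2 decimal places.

%ΔQ_x = (4824 − 5046)/[(5046+4824)/2] = -222/4935 ≈ -0.0450.
%ΔP_y = (18.72 − 15.7)/[(15.7+18.72)/2] ≈ 0.1755.
E_xy = -0.0450/0.1755 ≈ -0.26.
E_xy < 0, so e-readers and e-books are complements.

-0.26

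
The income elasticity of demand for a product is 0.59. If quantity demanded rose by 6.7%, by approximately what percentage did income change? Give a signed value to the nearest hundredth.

11.36

%ΔQ ≈ E × %ΔI ⇒ %ΔI = %ΔQ / E = (6.7%)/(0.59) ≈ 11.36%.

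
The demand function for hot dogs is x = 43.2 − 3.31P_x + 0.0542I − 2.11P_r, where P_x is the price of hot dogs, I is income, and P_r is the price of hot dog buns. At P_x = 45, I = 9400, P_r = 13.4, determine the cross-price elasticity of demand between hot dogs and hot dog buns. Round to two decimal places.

Substituting, x = 43.2 − 3.31(45) + 0.0542(9400) − 2.11(13.4) = 43.2 − 148.95 + 509.48 − 28.274 = 375.456.
∂x/∂P_r = −2.11, so E_xy = -2.11·(13.4/375.456) ≈ -0.08.
E_xy < 0: the goods are complements.

-0.08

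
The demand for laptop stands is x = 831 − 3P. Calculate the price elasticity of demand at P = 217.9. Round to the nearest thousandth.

At P = 217.9, x = 177.3.
dx/dP = −3.
Point elasticity E = (dx/dP)·(P/x) = -3 × 217.9/177.3 ≈ -3.687.
|E| > 1, so demand is elastic at this price.

-3.687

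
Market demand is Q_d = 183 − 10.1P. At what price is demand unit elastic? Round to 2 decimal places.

9.06

For linear demand Q_d = a − bP, E = −bP/(a − bP). |E| = 1 ⇒ bP = a − bP ⇒ P = a/(2b).
P = 183/(2·10.1) ≈ 9.06.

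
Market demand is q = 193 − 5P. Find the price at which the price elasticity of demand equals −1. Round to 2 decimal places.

19.30

For linear demand q = a − bP, E = −bP/(a − bP). |E| = 1 ⇒ bP = a − bP ⇒ P = a/(2b).
P = 193/(2·5) = 19.30.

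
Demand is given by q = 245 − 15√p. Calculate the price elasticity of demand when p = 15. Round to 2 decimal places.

At p = 15, q = 186.9052.
dq/dp = −15/(2√p) = −15/(2·3.873).
Point elasticity E = (dq/dp)·(p/q) = -1.9365 × 15/186.9052 ≈ -0.16.
|E| < 1, so demand is inelastic at this price.

-0.16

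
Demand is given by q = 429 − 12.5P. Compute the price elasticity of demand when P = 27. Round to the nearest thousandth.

At P = 27, q = 91.5.
dq/dP = −12.5.
Point elasticity E = (dq/dP)·(P/q) = -12.5 × 27/91.5 ≈ -3.689.
|E| > 1, so demand is elastic at this price.

-3.689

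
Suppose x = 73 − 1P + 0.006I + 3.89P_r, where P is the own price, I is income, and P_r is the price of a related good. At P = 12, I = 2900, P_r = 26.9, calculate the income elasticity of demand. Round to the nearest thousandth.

0.095

Evaluating quantity at (P, I, P_r) gives x = 73 − 1(12) + 0.006(2900) + 3.89(26.9) = 73 − 12 + 17.4 + 104.641 = 183.041.
∂x/∂I = +0.006, so E_I = 0.006·(2900/183.041) ≈ 0.095.
E_I ∈ (0,1): normal good (necessity).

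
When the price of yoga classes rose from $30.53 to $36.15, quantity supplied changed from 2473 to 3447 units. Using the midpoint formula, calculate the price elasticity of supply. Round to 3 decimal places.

%Δq = (3447 − 2473)/[(2473 + 3447)/2] = 974/2960 ≈ 0.3291.
%ΔP = (36.15 − 30.53)/[(30.53 + 36.15)/2] = 5.62/33.34 ≈ 0.1686.
Arc elasticity E = %Δq/%ΔP ≈ 0.3291/0.1686 ≈ 1.952.
|E| > 1: supply is elastic over this range.

1.952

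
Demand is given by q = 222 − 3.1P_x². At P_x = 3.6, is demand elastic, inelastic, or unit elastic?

inelastic

At P_x = 3.6, q = 181.824.
dq/dP_x = −2·3.1·P_x = −22.32.
Point elasticity E = (dq/dP_x)·(P_x/q) = -22.32 × 3.6/181.824 ≈ -0.442.
|E| ≈ 0.442 < 1, so demand is inelastic.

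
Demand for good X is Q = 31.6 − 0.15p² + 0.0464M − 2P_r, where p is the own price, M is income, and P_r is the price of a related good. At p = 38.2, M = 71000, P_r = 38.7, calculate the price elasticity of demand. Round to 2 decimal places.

At the given point, Q = 31.6 − 0.15(38.2)² + 0.0464(71000) − 2(38.7) = 31.6 − 218.886 + 3294.4 − 77.4 = 3029.714.
∂Q/∂p = −2·0.15·p = -11.46, so E_p = -11.46·(38.2/3029.714) ≈ -0.14.
|E_p| < 1: demand is inelastic.

-0.14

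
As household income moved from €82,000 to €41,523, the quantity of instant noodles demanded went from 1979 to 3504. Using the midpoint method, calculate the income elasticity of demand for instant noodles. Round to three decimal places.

%ΔQ = (3504 − 1979)/[(1979+3504)/2] = 1525/2741.5 ≈ 0.5563.
%ΔI = (41,523 − 82,000)/[(82,000+41,523)/2] = -40477/61761.5 ≈ -0.6554.
E_I = %ΔQ/%ΔI ≈ -0.849.
E_I < 0: inferior good.

-0.849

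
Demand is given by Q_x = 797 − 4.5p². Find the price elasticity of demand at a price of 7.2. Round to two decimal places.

-0.83

At p = 7.2, Q_x = 563.72.
dQ_x/dp = −2·4.5·p = −64.8.
Point elasticity E = (dQ_x/dp)·(p/Q_x) = -64.8 × 7.2/563.72 ≈ -0.83.
|E| < 1, so demand is inelastic at this price.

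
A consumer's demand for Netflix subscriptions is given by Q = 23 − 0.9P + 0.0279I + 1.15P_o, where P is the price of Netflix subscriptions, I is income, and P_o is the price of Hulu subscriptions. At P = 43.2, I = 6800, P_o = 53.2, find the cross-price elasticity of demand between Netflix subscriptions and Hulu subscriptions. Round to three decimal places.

0.260

First evaluate Q: 23 − 0.9(43.2) + 0.0279(6800) + 1.15(53.2) = 23 − 38.88 + 189.72 + 61.18 = 235.02.
∂Q/∂P_o = +1.15, so E_xy = 1.15·(53.2/235.02) ≈ 0.260.
E_xy > 0: the goods are substitutes.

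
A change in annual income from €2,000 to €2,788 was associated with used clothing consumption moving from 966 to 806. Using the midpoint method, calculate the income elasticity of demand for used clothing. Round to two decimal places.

-0.55

%ΔQ = (806 − 966)/[(966+806)/2] = -160/886 ≈ -0.1806.
%ΔI = (2,788 − 2,000)/[(2,000+2,788)/2] = 788/2394 ≈ 0.3292.
E_I = %ΔQ/%ΔI ≈ -0.55.
E_I < 0: inferior good.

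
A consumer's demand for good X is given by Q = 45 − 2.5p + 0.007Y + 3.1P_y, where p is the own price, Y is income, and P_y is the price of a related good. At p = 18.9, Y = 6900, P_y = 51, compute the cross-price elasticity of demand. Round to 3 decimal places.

0.774

First evaluate Q: 45 − 2.5(18.9) + 0.007(6900) + 3.1(51) = 45 − 47.25 + 48.3 + 158.1 = 204.15.
∂Q/∂P_y = +3.1, so E_xy = 3.1·(51/204.15) ≈ 0.774.
E_xy > 0: the goods are substitutes.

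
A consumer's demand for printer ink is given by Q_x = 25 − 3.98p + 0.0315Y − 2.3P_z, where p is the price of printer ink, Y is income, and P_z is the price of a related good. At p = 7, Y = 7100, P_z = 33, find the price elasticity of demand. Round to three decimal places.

-0.192

Q_x = 25 − 3.98(7) + 0.0315(7100) − 2.3(33) = 25 − 27.86 + 223.65 − 75.9 = 144.89.
∂Q_x/∂p = −3.98, so E_p = (−3.98)·(7/144.89) ≈ -0.192.
|E_p| < 1: demand is inelastic.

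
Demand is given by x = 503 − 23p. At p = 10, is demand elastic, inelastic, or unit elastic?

inelastic

At p = 10, x = 273.
dx/dp = −23.
Point elasticity E = (dx/dp)·(p/x) = -23 × 10/273 ≈ -0.842.
|E| ≈ 0.842 < 1, so demand is inelastic.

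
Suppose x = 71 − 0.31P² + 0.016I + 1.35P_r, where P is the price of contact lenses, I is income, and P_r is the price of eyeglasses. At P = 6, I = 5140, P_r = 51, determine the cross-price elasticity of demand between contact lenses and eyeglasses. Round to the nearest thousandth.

0.326

x = 71 − 0.31(6)² + 0.016(5140) + 1.35(51) = 71 − 11.16 + 82.24 + 68.85 = 210.93.
∂x/∂P_r = +1.35, so E_xy = 1.35·(51/210.93) ≈ 0.326.
E_xy > 0: the goods are substitutes.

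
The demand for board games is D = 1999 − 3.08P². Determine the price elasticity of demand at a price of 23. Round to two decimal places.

At P = 23, D = 369.68.
dD/dP = −2·3.08·P = −141.68.
Point elasticity E = (dD/dP)·(P/D) = -141.68 × 23/369.68 ≈ -8.81.
|E| > 1, so demand is elastic at this price.

-8.81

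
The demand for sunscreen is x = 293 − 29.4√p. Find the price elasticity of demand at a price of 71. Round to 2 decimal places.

At p = 71, x = 45.2712.
dx/dp = −29.4/(2√p) = −29.4/(2·8.4261).
Point elasticity E = (dx/dp)·(p/x) = -1.7446 × 71/45.2712 ≈ -2.74.
|E| > 1, so demand is elastic at this price.

-2.74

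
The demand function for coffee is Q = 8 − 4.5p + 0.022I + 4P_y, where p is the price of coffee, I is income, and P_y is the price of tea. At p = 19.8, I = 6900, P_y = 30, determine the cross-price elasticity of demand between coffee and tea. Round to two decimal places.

0.63

First evaluate Q: 8 − 4.5(19.8) + 0.022(6900) + 4(30) = 8 − 89.1 + 151.8 + 120 = 190.7.
∂Q/∂P_y = +4, so E_xy = 4·(30/190.7) ≈ 0.63.
E_xy > 0: the goods are substitutes.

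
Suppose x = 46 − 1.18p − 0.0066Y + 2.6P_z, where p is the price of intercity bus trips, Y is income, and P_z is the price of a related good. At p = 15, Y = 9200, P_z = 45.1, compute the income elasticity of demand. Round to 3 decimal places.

At the given point, x = 46 − 1.18(15) − 0.0066(9200) + 2.6(45.1) = 46 − 17.7 − 60.72 + 117.26 = 84.84.
∂x/∂Y = −0.0066, so E_I = -0.0066·(9200/84.84) ≈ -0.716.
E_I < 0: inferior good.

-0.716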